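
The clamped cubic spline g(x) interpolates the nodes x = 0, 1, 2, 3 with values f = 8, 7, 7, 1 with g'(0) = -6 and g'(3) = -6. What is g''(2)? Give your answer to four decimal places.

-10.4000

With σ_i denoting the second derivative at x_i, h_i = 1, 1, 1, and Δ_i = (y_(i+1) − y_i)/h_i = -1, 0, -6:
  1·σ_0 + 4·σ_1 + 1·σ_2 = 6(Δ_1 - Δ_0) = 6
  1·σ_1 + 4·σ_2 + 1·σ_3 = 6(Δ_2 - Δ_1) = -36
Clamped end conditions give two more equations: 2h_0·σ_0 + h_0·σ_1 = 6(Δ_0 - g'(0)) = 30 and h_2·σ_2 + 2h_2·σ_3 = 6(g'(3) - Δ_2) = 0.
Solving the tridiagonal system: σ_0 = 74/5, σ_1 = 2/5, σ_2 = -52/5, σ_3 = 26/5.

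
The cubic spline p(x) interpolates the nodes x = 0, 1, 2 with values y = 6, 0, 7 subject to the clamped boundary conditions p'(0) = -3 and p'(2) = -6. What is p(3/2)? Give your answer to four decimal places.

Let m_i = p''(x_i). Step sizes h_i = 1, 1; slopes of the chords Δ_i = (y_(i+1) - y_i)/h_i = -6, 7.
  1·m_0 + 4·m_1 + 1·m_2 = 6(Δ_1 - Δ_0) = 78
Clamped end conditions give two more equations: 2h_0·m_0 + h_0·m_1 = 6(Δ_0 - p'(0)) = -18 and h_1·m_1 + 2h_1·m_2 = 6(p'(2) - Δ_1) = -78.
Hence m_0 = -30, m_1 = 42, m_2 = -60.
On [1, 2], p(x) = 0 + 3·(x - 1) + 21·(x - 1)² - 17·(x - 1)³.
With (x - 1) = 1/2: p(3/2) = 37/8.

4.6250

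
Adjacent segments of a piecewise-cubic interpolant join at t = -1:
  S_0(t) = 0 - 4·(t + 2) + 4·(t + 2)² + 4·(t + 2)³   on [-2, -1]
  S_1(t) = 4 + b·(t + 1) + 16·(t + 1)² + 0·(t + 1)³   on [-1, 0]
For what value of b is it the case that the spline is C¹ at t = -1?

S_0'(t) = -4 + 8·(t + 2) + 12·(t + 2)², so S_0'(-1) = 16. On the right, S_1'(-1) = b, so b = 16.

16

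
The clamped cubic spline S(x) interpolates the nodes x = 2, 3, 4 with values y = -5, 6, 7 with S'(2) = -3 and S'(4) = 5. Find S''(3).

-38

Let M_i = S''(x_i). Step sizes h_i = 1, 1; slopes of the chords Δ_i = (y_(i+1) - y_i)/h_i = 11, 1.
  1·M_0 + 4·M_1 + 1·M_2 = 6(Δ_1 - Δ_0) = -60
Clamped end conditions give two more equations: 2h_0·M_0 + h_0·M_1 = 6(Δ_0 - S'(2)) = 84 and h_1·M_1 + 2h_1·M_2 = 6(S'(4) - Δ_1) = 24.
Hence M_0 = 61, M_1 = -38, M_2 = 31.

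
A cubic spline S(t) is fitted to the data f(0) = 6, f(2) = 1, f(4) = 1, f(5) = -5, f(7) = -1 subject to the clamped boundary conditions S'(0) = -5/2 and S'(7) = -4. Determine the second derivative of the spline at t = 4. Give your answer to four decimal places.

-10.2295

With M_i denoting the second derivative at x_i, h_i = 2, 2, 1, 2, and Δ_i = (y_(i+1) − y_i)/h_i = -5/2, 0, -6, 2:
  2·M_0 + 8·M_1 + 2·M_2 = 6(Δ_1 - Δ_0) = 15
  2·M_1 + 6·M_2 + 1·M_3 = 6(Δ_2 - Δ_1) = -36
  1·M_2 + 6·M_3 + 2·M_4 = 6(Δ_3 - Δ_2) = 48
Clamped end conditions give two more equations: 2h_0·M_0 + h_0·M_1 = 6(Δ_0 - S'(0)) = 0 and h_3·M_3 + 2h_3·M_4 = 6(S'(7) - Δ_3) = -36.
Forward elimination and back-substitution give M_0 = -309/122, M_1 = 309/61, M_2 = -624/61, M_3 = 930/61, M_4 = -1014/61.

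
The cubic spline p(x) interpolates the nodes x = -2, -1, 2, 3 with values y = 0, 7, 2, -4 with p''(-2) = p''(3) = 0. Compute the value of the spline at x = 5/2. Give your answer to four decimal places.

With M_i denoting the second derivative at x_i, h_i = 1, 3, 1, and Δ_i = (y_(i+1) − y_i)/h_i = 7, -5/3, -6:
  1·M_0 + 8·M_1 + 3·M_2 = 6(Δ_1 - Δ_0) = -52
  3·M_1 + 8·M_2 + 1·M_3 = 6(Δ_2 - Δ_1) = -26
Natural end conditions: M_0 = M_3 = 0.
Solving: M_0 = 0, M_1 = -338/55, M_2 = -52/55, M_3 = 0.
On [2, 3], p(x) = 2 - 938/165·(x - 2) - 26/55·(x - 2)² + 26/165·(x - 2)³.
With (x - 2) = 1/2: p(5/2) = -207/220.

-0.9409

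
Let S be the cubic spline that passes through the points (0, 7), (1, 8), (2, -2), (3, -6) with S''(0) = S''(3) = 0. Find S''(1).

-20

Write M_i for S''(x_i). With h_i = 1, 1, 1 and divided differences Δ_i = 1, -10, -4, the continuity of S' gives the tridiagonal system
  1·M_0 + 4·M_1 + 1·M_2 = 6(Δ_1 - Δ_0) = -66
  1·M_1 + 4·M_2 + 1·M_3 = 6(Δ_2 - Δ_1) = 36
Natural end conditions: M_0 = M_3 = 0.
Solving: M_0 = 0, M_1 = -20, M_2 = 14, M_3 = 0.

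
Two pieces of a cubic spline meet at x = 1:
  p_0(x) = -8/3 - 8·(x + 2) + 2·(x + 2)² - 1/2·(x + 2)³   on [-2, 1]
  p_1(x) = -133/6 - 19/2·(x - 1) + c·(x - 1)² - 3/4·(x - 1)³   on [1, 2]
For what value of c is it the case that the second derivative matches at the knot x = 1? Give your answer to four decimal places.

-2.5000

p_0''(x) = 4 - 3·(x + 2), so p_0''(1) = -5. On the right, p_1''(1) = 2c, so c = -5/2.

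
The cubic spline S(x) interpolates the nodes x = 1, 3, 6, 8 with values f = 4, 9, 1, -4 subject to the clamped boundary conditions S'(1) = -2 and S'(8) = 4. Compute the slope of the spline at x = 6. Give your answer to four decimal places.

Write M_i for S''(x_i). With h_i = 2, 3, 2 and divided differences Δ_i = 5/2, -8/3, -5/2, the continuity of S' gives the tridiagonal system
  2·M_0 + 10·M_1 + 3·M_2 = 6(Δ_1 - Δ_0) = -31
  3·M_1 + 10·M_2 + 2·M_3 = 6(Δ_2 - Δ_1) = 1
Clamped end conditions give two more equations: 2h_0·M_0 + h_0·M_1 = 6(Δ_0 - S'(1)) = 27 and h_2·M_2 + 2h_2·M_3 = 6(S'(8) - Δ_2) = 39.
Solving the tridiagonal system: M_0 = 439/48, M_1 = -115/24, M_2 = -11/24, M_3 = 479/48.
On [6, 8], S'(x) = b_2 + 2c_2·(x - 6) + 3d_2·(x - 6)² with b_2 = Δ_2 - h_2(2M_2 + M_3)/6 = -265/48, c_2 = M_2/2 = -11/48, d_2 = (M_3 - M_2)/(6h_2) = 167/192. So S'(6) = -265/48.

-5.5208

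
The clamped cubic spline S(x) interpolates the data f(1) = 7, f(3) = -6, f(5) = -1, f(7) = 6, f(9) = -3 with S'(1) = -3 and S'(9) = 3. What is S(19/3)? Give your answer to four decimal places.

6.0106

Let m_i = S''(x_i). Step sizes h_i = 2, 2, 2, 2; slopes of the chords Δ_i = (y_(i+1) - y_i)/h_i = -13/2, 5/2, 7/2, -9/2.
  2·m_0 + 8·m_1 + 2·m_2 = 6(Δ_1 - Δ_0) = 54
  2·m_1 + 8·m_2 + 2·m_3 = 6(Δ_2 - Δ_1) = 6
  2·m_2 + 8·m_3 + 2·m_4 = 6(Δ_3 - Δ_2) = -48
Clamped end conditions give two more equations: 2h_0·m_0 + h_0·m_1 = 6(Δ_0 - S'(1)) = -21 and h_3·m_3 + 2h_3·m_4 = 6(S'(9) - Δ_3) = 45.
Solving: m_0 = -543/56, m_1 = 249/28, m_2 = 9/8, m_3 = -291/28, m_4 = 921/56.
On [5, 7], S(x) = -1 + 87/14·(x - 5) + 9/16·(x - 5)² - 215/224·(x - 5)³.
With (x - 5) = 4/3: S(19/3) = 1136/189.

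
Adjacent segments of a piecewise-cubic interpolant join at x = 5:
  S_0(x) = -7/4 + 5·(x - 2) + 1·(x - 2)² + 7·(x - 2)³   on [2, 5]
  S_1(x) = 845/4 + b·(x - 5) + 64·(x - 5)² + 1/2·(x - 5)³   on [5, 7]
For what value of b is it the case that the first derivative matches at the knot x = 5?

S_0'(x) = 5 + 2·(x - 2) + 21·(x - 2)², so S_0'(5) = 200. On the right, S_1'(5) = b, so b = 200.

200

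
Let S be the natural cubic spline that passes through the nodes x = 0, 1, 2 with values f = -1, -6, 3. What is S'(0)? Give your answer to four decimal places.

Let M_i = S''(x_i). Step sizes h_i = 1, 1; slopes of the chords Δ_i = (y_(i+1) - y_i)/h_i = -5, 9.
  1·M_0 + 4·M_1 + 1·M_2 = 6(Δ_1 - Δ_0) = 84
Natural end conditions: M_0 = M_2 = 0.
Forward elimination and back-substitution give M_0 = 0, M_1 = 21, M_2 = 0.
On [0, 1], S'(x) = b_0 + 2c_0·x + 3d_0·x² with b_0 = Δ_0 - h_0(2M_0 + M_1)/6 = -17/2, c_0 = M_0/2 = 0, d_0 = (M_1 - M_0)/(6h_0) = 7/2. So S'(0) = -17/2.

-8.5000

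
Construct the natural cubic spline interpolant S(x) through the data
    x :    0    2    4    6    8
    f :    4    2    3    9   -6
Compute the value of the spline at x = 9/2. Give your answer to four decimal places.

4.9989

Put M_i = S'' at the i-th knot. Here h = (2, 2, 2, 2) and Δ = (-1, 1/2, 3, -15/2), so the interior equations h_(i-1)·M_(i-1) + 2(h_(i-1)+h_i)·M_i + h_i·M_(i+1) = 6(Δ_i − Δ_(i-1)) read
  2·M_0 + 8·M_1 + 2·M_2 = 6(Δ_1 - Δ_0) = 9
  2·M_1 + 8·M_2 + 2·M_3 = 6(Δ_2 - Δ_1) = 15
  2·M_2 + 8·M_3 + 2·M_4 = 6(Δ_3 - Δ_2) = -63
Natural end conditions: M_0 = M_4 = 0.
Hence M_0 = 0, M_1 = 3/28, M_2 = 57/14, M_3 = -249/28, M_4 = 0.
On [4, 6], S(x) = 3 + 13/4·(x - 4) + 57/28·(x - 4)² - 121/112·(x - 4)³.
With (x - 4) = 1/2: S(9/2) = 4479/896.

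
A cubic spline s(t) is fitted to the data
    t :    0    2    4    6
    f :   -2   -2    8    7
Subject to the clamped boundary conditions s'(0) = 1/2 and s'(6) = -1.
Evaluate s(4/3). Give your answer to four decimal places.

-2.7852

Write M_i for s''(x_i). With h_i = 2, 2, 2 and divided differences Δ_i = 0, 5, -1/2, the continuity of s' gives the tridiagonal system
  2·M_0 + 8·M_1 + 2·M_2 = 6(Δ_1 - Δ_0) = 30
  2·M_1 + 8·M_2 + 2·M_3 = 6(Δ_2 - Δ_1) = -33
Clamped end conditions give two more equations: 2h_0·M_0 + h_0·M_1 = 6(Δ_0 - s'(0)) = -3 and h_2·M_2 + 2h_2·M_3 = 6(s'(6) - Δ_2) = -3.
Forward elimination and back-substitution give M_0 = -39/10, M_1 = 63/10, M_2 = -63/10, M_3 = 12/5.
On [0, 2], s(t) = -2 + 1/2·t - 39/20·t² + 17/20·t³.
With t = 4/3: s(4/3) = -376/135.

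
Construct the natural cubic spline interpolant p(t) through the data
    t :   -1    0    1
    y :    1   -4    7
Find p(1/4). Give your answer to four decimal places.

-2.5625

With m_i denoting the second derivative at x_i, h_i = 1, 1, and Δ_i = (y_(i+1) − y_i)/h_i = -5, 11:
  1·m_0 + 4·m_1 + 1·m_2 = 6(Δ_1 - Δ_0) = 96
Natural end conditions: m_0 = m_2 = 0.
Solving the tridiagonal system: m_0 = 0, m_1 = 24, m_2 = 0.
On [0, 1], p(t) = -4 + 3·t + 12·t² - 4·t³.
With t = 1/4: p(1/4) = -41/16.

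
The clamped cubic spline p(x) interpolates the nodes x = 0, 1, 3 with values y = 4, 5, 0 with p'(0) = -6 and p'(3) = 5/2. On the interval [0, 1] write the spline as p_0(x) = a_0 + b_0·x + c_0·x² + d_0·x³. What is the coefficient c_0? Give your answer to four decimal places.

With σ_i denoting the second derivative at x_i, h_i = 1, 2, and Δ_i = (y_(i+1) − y_i)/h_i = 1, -5/2:
  1·σ_0 + 6·σ_1 + 2·σ_2 = 6(Δ_1 - Δ_0) = -21
Clamped end conditions give two more equations: 2h_0·σ_0 + h_0·σ_1 = 6(Δ_0 - p'(0)) = 42 and h_1·σ_1 + 2h_1·σ_2 = 6(p'(3) - Δ_1) = 30.
Hence σ_0 = 82/3, σ_1 = -38/3, σ_2 = 83/6.
On [0, 1], with p_0(x) = a_0 + b_0·x + c_0·x² + d_0·x³: c_0 = σ_0/2 = 41/3, d_0 = (σ_1 - σ_0)/(6h_0) = -20/3, b_0 = Δ_0 - h_0(2σ_0 + σ_1)/6 = -6.

13.6667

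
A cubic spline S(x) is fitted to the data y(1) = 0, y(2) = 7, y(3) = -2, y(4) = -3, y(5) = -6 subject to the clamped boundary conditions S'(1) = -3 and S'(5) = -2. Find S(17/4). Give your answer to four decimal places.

-3.4579

Put M_i = S'' at the i-th knot. Here h = (1, 1, 1, 1) and Δ = (7, -9, -1, -3), so the interior equations h_(i-1)·M_(i-1) + 2(h_(i-1)+h_i)·M_i + h_i·M_(i+1) = 6(Δ_i − Δ_(i-1)) read
  1·M_0 + 4·M_1 + 1·M_2 = 6(Δ_1 - Δ_0) = -96
  1·M_1 + 4·M_2 + 1·M_3 = 6(Δ_2 - Δ_1) = 48
  1·M_2 + 4·M_3 + 1·M_4 = 6(Δ_3 - Δ_2) = -12
Clamped end conditions give two more equations: 2h_0·M_0 + h_0·M_1 = 6(Δ_0 - S'(1)) = 60 and h_3·M_3 + 2h_3·M_4 = 6(S'(5) - Δ_3) = 6.
Solving the tridiagonal system: M_0 = 1447/28, M_1 = -607/14, M_2 = 103/4, M_3 = -163/14, M_4 = 247/28.
On [4, 5], S(x) = -3 - 33/56·(x - 4) - 163/28·(x - 4)² + 191/56·(x - 4)³.
With (x - 4) = 1/4: S(17/4) = -12393/3584.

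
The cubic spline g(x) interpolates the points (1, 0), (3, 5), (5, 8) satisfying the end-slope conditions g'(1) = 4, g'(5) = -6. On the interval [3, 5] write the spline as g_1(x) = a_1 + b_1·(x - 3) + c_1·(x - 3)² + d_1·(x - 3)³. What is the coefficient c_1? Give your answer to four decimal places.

Let M_i = g''(x_i). Step sizes h_i = 2, 2; slopes of the chords Δ_i = (y_(i+1) - y_i)/h_i = 5/2, 3/2.
  2·M_0 + 8·M_1 + 2·M_2 = 6(Δ_1 - Δ_0) = -6
Clamped end conditions give two more equations: 2h_0·M_0 + h_0·M_1 = 6(Δ_0 - g'(1)) = -9 and h_1·M_1 + 2h_1·M_2 = 6(g'(5) - Δ_1) = -45.
Solving the tridiagonal system: M_0 = -4, M_1 = 7/2, M_2 = -13.
On [3, 5], with g_1(x) = a_1 + b_1·(x - 3) + c_1·(x - 3)² + d_1·(x - 3)³: c_1 = M_1/2 = 7/4, d_1 = (M_2 - M_1)/(6h_1) = -11/8, b_1 = Δ_1 - h_1(2M_1 + M_2)/6 = 7/2.

1.7500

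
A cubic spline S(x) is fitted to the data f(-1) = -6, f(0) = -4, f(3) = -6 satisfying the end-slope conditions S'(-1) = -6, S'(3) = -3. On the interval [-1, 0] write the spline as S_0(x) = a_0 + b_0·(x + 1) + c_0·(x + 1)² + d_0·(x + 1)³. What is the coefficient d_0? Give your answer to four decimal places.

-5.3750

Let m_i = S''(x_i). Step sizes h_i = 1, 3; slopes of the chords Δ_i = (y_(i+1) - y_i)/h_i = 2, -2/3.
  1·m_0 + 8·m_1 + 3·m_2 = 6(Δ_1 - Δ_0) = -16
Clamped end conditions give two more equations: 2h_0·m_0 + h_0·m_1 = 6(Δ_0 - S'(-1)) = 48 and h_1·m_1 + 2h_1·m_2 = 6(S'(3) - Δ_1) = -14.
Solving the tridiagonal system: m_0 = 107/4, m_1 = -11/2, m_2 = 5/12.
On [-1, 0], with S_0(x) = a_0 + b_0·(x + 1) + c_0·(x + 1)² + d_0·(x + 1)³: c_0 = m_0/2 = 107/8, d_0 = (m_1 - m_0)/(6h_0) = -43/8, b_0 = Δ_0 - h_0(2m_0 + m_1)/6 = -6.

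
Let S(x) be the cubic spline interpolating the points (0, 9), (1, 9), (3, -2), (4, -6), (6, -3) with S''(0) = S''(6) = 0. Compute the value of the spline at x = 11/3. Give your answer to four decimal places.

-5.1159

Let M_i = S''(x_i). Step sizes h_i = 1, 2, 1, 2; slopes of the chords Δ_i = (y_(i+1) - y_i)/h_i = 0, -11/2, -4, 3/2.
  1·M_0 + 6·M_1 + 2·M_2 = 6(Δ_1 - Δ_0) = -33
  2·M_1 + 6·M_2 + 1·M_3 = 6(Δ_2 - Δ_1) = 9
  1·M_2 + 6·M_3 + 2·M_4 = 6(Δ_3 - Δ_2) = 33
Natural end conditions: M_0 = M_4 = 0.
Solving the tridiagonal system: M_0 = 0, M_1 = -399/62, M_2 = 87/31, M_3 = 156/31, M_4 = 0.
On [3, 4], S(x) = -2 - 179/31·(x - 3) + 87/62·(x - 3)² + 23/62·(x - 3)³.
With (x - 3) = 2/3: S(11/3) = -4282/837.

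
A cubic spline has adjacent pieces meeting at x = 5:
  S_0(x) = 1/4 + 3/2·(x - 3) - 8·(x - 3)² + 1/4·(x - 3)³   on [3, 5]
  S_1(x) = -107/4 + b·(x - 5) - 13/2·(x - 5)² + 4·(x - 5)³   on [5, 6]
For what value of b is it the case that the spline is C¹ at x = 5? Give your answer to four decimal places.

-27.5000

S_0'(x) = 3/2 - 16·(x - 3) + 3/4·(x - 3)², so S_0'(5) = -55/2. On the right, S_1'(5) = b, so b = -55/2.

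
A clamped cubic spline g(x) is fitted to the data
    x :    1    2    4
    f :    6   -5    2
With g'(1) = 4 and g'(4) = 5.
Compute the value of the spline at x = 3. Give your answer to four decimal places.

-5.6042

Put m_i = g'' at the i-th knot. Here h = (1, 2) and Δ = (-11, 7/2), so the interior equations h_(i-1)·m_(i-1) + 2(h_(i-1)+h_i)·m_i + h_i·m_(i+1) = 6(Δ_i − Δ_(i-1)) read
  1·m_0 + 6·m_1 + 2·m_2 = 6(Δ_1 - Δ_0) = 87
Clamped end conditions give two more equations: 2h_0·m_0 + h_0·m_1 = 6(Δ_0 - g'(1)) = -90 and h_1·m_1 + 2h_1·m_2 = 6(g'(4) - Δ_1) = 9.
Forward elimination and back-substitution give m_0 = -355/6, m_1 = 85/3, m_2 = -143/12.
On [2, 4], g(x) = -5 - 137/12·(x - 2) + 85/6·(x - 2)² - 161/48·(x - 2)³.
With (x - 2) = 1: g(3) = -269/48.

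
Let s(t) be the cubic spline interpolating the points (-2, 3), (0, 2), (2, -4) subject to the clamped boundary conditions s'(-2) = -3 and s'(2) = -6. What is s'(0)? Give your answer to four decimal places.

-0.3750

Write m_i for s''(x_i). With h_i = 2, 2 and divided differences Δ_i = -1/2, -3, the continuity of s' gives the tridiagonal system
  2·m_0 + 8·m_1 + 2·m_2 = 6(Δ_1 - Δ_0) = -15
Clamped end conditions give two more equations: 2h_0·m_0 + h_0·m_1 = 6(Δ_0 - s'(-2)) = 15 and h_1·m_1 + 2h_1·m_2 = 6(s'(2) - Δ_1) = -18.
Hence m_0 = 39/8, m_1 = -9/4, m_2 = -27/8.
On [0, 2], s'(t) = b_1 + 2c_1·t + 3d_1·t² with b_1 = Δ_1 - h_1(2m_1 + m_2)/6 = -3/8, c_1 = m_1/2 = -9/8, d_1 = (m_2 - m_1)/(6h_1) = -3/32. So s'(0) = -3/8.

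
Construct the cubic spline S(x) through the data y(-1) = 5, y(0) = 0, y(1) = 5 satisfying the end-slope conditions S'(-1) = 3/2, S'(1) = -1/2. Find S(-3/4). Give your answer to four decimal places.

Write m_i for S''(x_i). With h_i = 1, 1 and divided differences Δ_i = -5, 5, the continuity of S' gives the tridiagonal system
  1·m_0 + 4·m_1 + 1·m_2 = 6(Δ_1 - Δ_0) = 60
Clamped end conditions give two more equations: 2h_0·m_0 + h_0·m_1 = 6(Δ_0 - S'(-1)) = -39 and h_1·m_1 + 2h_1·m_2 = 6(S'(1) - Δ_1) = -33.
Forward elimination and back-substitution give m_0 = -71/2, m_1 = 32, m_2 = -65/2.
On [-1, 0], S(x) = 5 + 3/2·(x + 1) - 71/4·(x + 1)² + 45/4·(x + 1)³.
With (x + 1) = 1/4: S(-3/4) = 1137/256.

4.4414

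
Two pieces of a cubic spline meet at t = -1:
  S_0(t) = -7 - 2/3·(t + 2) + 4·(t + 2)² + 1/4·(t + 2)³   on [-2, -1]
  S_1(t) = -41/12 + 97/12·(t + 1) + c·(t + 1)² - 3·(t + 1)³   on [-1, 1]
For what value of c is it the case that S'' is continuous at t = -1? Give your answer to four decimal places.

4.7500

S_0''(t) = 8 + 3/2·(t + 2), so S_0''(-1) = 19/2. On the right, S_1''(-1) = 2c, so c = 19/4.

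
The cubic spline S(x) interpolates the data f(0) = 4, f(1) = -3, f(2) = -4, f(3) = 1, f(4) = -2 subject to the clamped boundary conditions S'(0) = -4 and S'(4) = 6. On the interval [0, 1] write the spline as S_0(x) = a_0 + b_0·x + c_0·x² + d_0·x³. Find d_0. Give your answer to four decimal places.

Put M_i = S'' at the i-th knot. Here h = (1, 1, 1, 1) and Δ = (-7, -1, 5, -3), so the interior equations h_(i-1)·M_(i-1) + 2(h_(i-1)+h_i)·M_i + h_i·M_(i+1) = 6(Δ_i − Δ_(i-1)) read
  1·M_0 + 4·M_1 + 1·M_2 = 6(Δ_1 - Δ_0) = 36
  1·M_1 + 4·M_2 + 1·M_3 = 6(Δ_2 - Δ_1) = 36
  1·M_2 + 4·M_3 + 1·M_4 = 6(Δ_3 - Δ_2) = -48
Clamped end conditions give two more equations: 2h_0·M_0 + h_0·M_1 = 6(Δ_0 - S'(0)) = -18 and h_3·M_3 + 2h_3·M_4 = 6(S'(4) - Δ_3) = 54.
Forward elimination and back-substitution give M_0 = -95/7, M_1 = 64/7, M_2 = 13, M_3 = -176/7, M_4 = 277/7.
On [0, 1], with S_0(x) = a_0 + b_0·x + c_0·x² + d_0·x³: c_0 = M_0/2 = -95/14, d_0 = (M_1 - M_0)/(6h_0) = 53/14, b_0 = Δ_0 - h_0(2M_0 + M_1)/6 = -4.

3.7857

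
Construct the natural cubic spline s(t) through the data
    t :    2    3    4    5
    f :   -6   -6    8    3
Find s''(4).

-36

Put m_i = s'' at the i-th knot. Here h = (1, 1, 1) and Δ = (0, 14, -5), so the interior equations h_(i-1)·m_(i-1) + 2(h_(i-1)+h_i)·m_i + h_i·m_(i+1) = 6(Δ_i − Δ_(i-1)) read
  1·m_0 + 4·m_1 + 1·m_2 = 6(Δ_1 - Δ_0) = 84
  1·m_1 + 4·m_2 + 1·m_3 = 6(Δ_2 - Δ_1) = -114
Natural end conditions: m_0 = m_3 = 0.
Solving the tridiagonal system: m_0 = 0, m_1 = 30, m_2 = -36, m_3 = 0.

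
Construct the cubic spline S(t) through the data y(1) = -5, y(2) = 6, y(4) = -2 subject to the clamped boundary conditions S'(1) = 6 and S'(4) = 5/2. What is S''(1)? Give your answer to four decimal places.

Write M_i for S''(x_i). With h_i = 1, 2 and divided differences Δ_i = 11, -4, the continuity of S' gives the tridiagonal system
  1·M_0 + 6·M_1 + 2·M_2 = 6(Δ_1 - Δ_0) = -90
Clamped end conditions give two more equations: 2h_0·M_0 + h_0·M_1 = 6(Δ_0 - S'(1)) = 30 and h_1·M_1 + 2h_1·M_2 = 6(S'(4) - Δ_1) = 39.
Forward elimination and back-substitution give M_0 = 173/6, M_1 = -83/3, M_2 = 283/12.

28.8333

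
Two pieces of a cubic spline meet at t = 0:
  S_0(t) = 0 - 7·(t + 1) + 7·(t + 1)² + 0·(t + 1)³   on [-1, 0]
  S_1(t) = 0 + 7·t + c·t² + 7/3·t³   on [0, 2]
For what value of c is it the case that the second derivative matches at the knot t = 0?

7

S_0''(t) = 14 + 0·(t + 1), so S_0''(0) = 14. On the right, S_1''(0) = 2c, so c = 7.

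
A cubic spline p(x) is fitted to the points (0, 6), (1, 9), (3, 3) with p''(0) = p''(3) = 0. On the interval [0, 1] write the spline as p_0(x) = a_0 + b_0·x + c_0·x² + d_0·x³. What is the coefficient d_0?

-1

With M_i denoting the second derivative at x_i, h_i = 1, 2, and Δ_i = (y_(i+1) − y_i)/h_i = 3, -3:
  1·M_0 + 6·M_1 + 2·M_2 = 6(Δ_1 - Δ_0) = -36
Natural end conditions: M_0 = M_2 = 0.
Forward elimination and back-substitution give M_0 = 0, M_1 = -6, M_2 = 0.
On [0, 1], with p_0(x) = a_0 + b_0·x + c_0·x² + d_0·x³: c_0 = M_0/2 = 0, d_0 = (M_1 - M_0)/(6h_0) = -1, b_0 = Δ_0 - h_0(2M_0 + M_1)/6 = 4.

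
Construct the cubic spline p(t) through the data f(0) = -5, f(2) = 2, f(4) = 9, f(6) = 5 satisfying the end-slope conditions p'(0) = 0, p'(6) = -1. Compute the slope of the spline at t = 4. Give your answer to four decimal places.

0.0667

With M_i denoting the second derivative at x_i, h_i = 2, 2, 2, and Δ_i = (y_(i+1) − y_i)/h_i = 7/2, 7/2, -2:
  2·M_0 + 8·M_1 + 2·M_2 = 6(Δ_1 - Δ_0) = 0
  2·M_1 + 8·M_2 + 2·M_3 = 6(Δ_2 - Δ_1) = -33
Clamped end conditions give two more equations: 2h_0·M_0 + h_0·M_1 = 6(Δ_0 - p'(0)) = 21 and h_2·M_2 + 2h_2·M_3 = 6(p'(6) - Δ_2) = 6.
Hence M_0 = 79/15, M_1 = -1/30, M_2 = -77/15, M_3 = 61/15.
On [4, 6], p'(t) = b_2 + 2c_2·(t - 4) + 3d_2·(t - 4)² with b_2 = Δ_2 - h_2(2M_2 + M_3)/6 = 1/15, c_2 = M_2/2 = -77/30, d_2 = (M_3 - M_2)/(6h_2) = 23/30. So p'(4) = 1/15.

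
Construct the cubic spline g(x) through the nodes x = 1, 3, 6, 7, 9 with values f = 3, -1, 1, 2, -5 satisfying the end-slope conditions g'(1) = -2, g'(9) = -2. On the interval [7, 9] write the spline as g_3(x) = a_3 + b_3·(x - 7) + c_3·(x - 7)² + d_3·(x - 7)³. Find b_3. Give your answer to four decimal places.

-1.0564

Write M_i for g''(x_i). With h_i = 2, 3, 1, 2 and divided differences Δ_i = -2, 2/3, 1, -7/2, the continuity of g' gives the tridiagonal system
  2·M_0 + 10·M_1 + 3·M_2 = 6(Δ_1 - Δ_0) = 16
  3·M_1 + 8·M_2 + 1·M_3 = 6(Δ_2 - Δ_1) = 2
  1·M_2 + 6·M_3 + 2·M_4 = 6(Δ_3 - Δ_2) = -27
Clamped end conditions give two more equations: 2h_0·M_0 + h_0·M_1 = 6(Δ_0 - g'(1)) = 0 and h_3·M_3 + 2h_3·M_4 = 6(g'(9) - Δ_3) = 9.
Forward elimination and back-substitution give M_0 = -111/136, M_1 = 111/68, M_2 = 89/204, M_3 = -1303/204, M_4 = 2221/408.
On [7, 9], with g_3(x) = a_3 + b_3·(x - 7) + c_3·(x - 7)² + d_3·(x - 7)³: c_3 = M_3/2 = -1303/408, d_3 = (M_4 - M_3)/(6h_3) = 1609/1632, b_3 = Δ_3 - h_3(2M_3 + M_4)/6 = -431/408.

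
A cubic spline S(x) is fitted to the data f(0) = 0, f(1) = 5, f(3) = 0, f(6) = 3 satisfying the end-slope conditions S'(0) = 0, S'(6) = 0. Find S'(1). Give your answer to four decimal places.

4.2368

Put σ_i = S'' at the i-th knot. Here h = (1, 2, 3) and Δ = (5, -5/2, 1), so the interior equations h_(i-1)·σ_(i-1) + 2(h_(i-1)+h_i)·σ_i + h_i·σ_(i+1) = 6(Δ_i − Δ_(i-1)) read
  1·σ_0 + 6·σ_1 + 2·σ_2 = 6(Δ_1 - Δ_0) = -45
  2·σ_1 + 10·σ_2 + 3·σ_3 = 6(Δ_2 - Δ_1) = 21
Clamped end conditions give two more equations: 2h_0·σ_0 + h_0·σ_1 = 6(Δ_0 - S'(0)) = 30 and h_2·σ_2 + 2h_2·σ_3 = 6(S'(6) - Δ_2) = -6.
Hence σ_0 = 409/19, σ_1 = -248/19, σ_2 = 112/19, σ_3 = -75/19.
On [1, 3], S'(x) = b_1 + 2c_1·(x - 1) + 3d_1·(x - 1)² with b_1 = Δ_1 - h_1(2σ_1 + σ_2)/6 = 161/38, c_1 = σ_1/2 = -124/19, d_1 = (σ_2 - σ_1)/(6h_1) = 30/19. So S'(1) = 161/38.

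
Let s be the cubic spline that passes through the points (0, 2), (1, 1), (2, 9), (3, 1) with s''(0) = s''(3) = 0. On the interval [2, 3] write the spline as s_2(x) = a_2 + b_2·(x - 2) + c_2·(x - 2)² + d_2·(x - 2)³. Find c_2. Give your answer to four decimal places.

Put σ_i = s'' at the i-th knot. Here h = (1, 1, 1) and Δ = (-1, 8, -8), so the interior equations h_(i-1)·σ_(i-1) + 2(h_(i-1)+h_i)·σ_i + h_i·σ_(i+1) = 6(Δ_i − Δ_(i-1)) read
  1·σ_0 + 4·σ_1 + 1·σ_2 = 6(Δ_1 - Δ_0) = 54
  1·σ_1 + 4·σ_2 + 1·σ_3 = 6(Δ_2 - Δ_1) = -96
Natural end conditions: σ_0 = σ_3 = 0.
Forward elimination and back-substitution give σ_0 = 0, σ_1 = 104/5, σ_2 = -146/5, σ_3 = 0.
On [2, 3], with s_2(x) = a_2 + b_2·(x - 2) + c_2·(x - 2)² + d_2·(x - 2)³: c_2 = σ_2/2 = -73/5, d_2 = (σ_3 - σ_2)/(6h_2) = 73/15, b_2 = Δ_2 - h_2(2σ_2 + σ_3)/6 = 26/15.

-14.6000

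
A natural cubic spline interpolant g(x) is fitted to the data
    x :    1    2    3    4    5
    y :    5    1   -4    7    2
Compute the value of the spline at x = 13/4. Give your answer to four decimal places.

With M_i denoting the second derivative at x_i, h_i = 1, 1, 1, 1, and Δ_i = (y_(i+1) − y_i)/h_i = -4, -5, 11, -5:
  1·M_0 + 4·M_1 + 1·M_2 = 6(Δ_1 - Δ_0) = -6
  1·M_1 + 4·M_2 + 1·M_3 = 6(Δ_2 - Δ_1) = 96
  1·M_2 + 4·M_3 + 1·M_4 = 6(Δ_3 - Δ_2) = -96
Natural end conditions: M_0 = M_4 = 0.
Solving: M_0 = 0, M_1 = -285/28, M_2 = 243/7, M_3 = -915/28, M_4 = 0.
On [3, 4], g(x) = -4 + 39/8·(x - 3) + 243/14·(x - 3)² - 629/56·(x - 3)³.
With (x - 3) = 1/4: g(13/4) = -6709/3584.

-1.8719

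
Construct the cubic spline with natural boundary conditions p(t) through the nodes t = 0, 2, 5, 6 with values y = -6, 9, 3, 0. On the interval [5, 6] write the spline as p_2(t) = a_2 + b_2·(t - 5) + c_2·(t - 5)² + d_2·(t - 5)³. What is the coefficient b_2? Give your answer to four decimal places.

-3.5211

Put M_i = p'' at the i-th knot. Here h = (2, 3, 1) and Δ = (15/2, -2, -3), so the interior equations h_(i-1)·M_(i-1) + 2(h_(i-1)+h_i)·M_i + h_i·M_(i+1) = 6(Δ_i − Δ_(i-1)) read
  2·M_0 + 10·M_1 + 3·M_2 = 6(Δ_1 - Δ_0) = -57
  3·M_1 + 8·M_2 + 1·M_3 = 6(Δ_2 - Δ_1) = -6
Natural end conditions: M_0 = M_3 = 0.
Forward elimination and back-substitution give M_0 = 0, M_1 = -438/71, M_2 = 111/71, M_3 = 0.
On [5, 6], with p_2(t) = a_2 + b_2·(t - 5) + c_2·(t - 5)² + d_2·(t - 5)³: c_2 = M_2/2 = 111/142, d_2 = (M_3 - M_2)/(6h_2) = -37/142, b_2 = Δ_2 - h_2(2M_2 + M_3)/6 = -250/71.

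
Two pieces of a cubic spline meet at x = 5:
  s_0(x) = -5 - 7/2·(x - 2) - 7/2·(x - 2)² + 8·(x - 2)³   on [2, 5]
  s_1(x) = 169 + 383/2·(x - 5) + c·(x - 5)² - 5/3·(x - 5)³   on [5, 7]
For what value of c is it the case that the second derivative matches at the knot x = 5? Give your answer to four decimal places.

s_0''(x) = -7 + 48·(x - 2), so s_0''(5) = 137. On the right, s_1''(5) = 2c, so c = 137/2.

68.5000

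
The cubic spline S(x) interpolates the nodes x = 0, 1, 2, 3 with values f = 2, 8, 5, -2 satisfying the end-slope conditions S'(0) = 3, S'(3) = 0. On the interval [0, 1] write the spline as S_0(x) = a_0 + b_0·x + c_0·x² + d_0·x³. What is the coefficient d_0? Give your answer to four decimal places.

Let σ_i = S''(x_i). Step sizes h_i = 1, 1, 1; slopes of the chords Δ_i = (y_(i+1) - y_i)/h_i = 6, -3, -7.
  1·σ_0 + 4·σ_1 + 1·σ_2 = 6(Δ_1 - Δ_0) = -54
  1·σ_1 + 4·σ_2 + 1·σ_3 = 6(Δ_2 - Δ_1) = -24
Clamped end conditions give two more equations: 2h_0·σ_0 + h_0·σ_1 = 6(Δ_0 - S'(0)) = 18 and h_2·σ_2 + 2h_2·σ_3 = 6(S'(3) - Δ_2) = 42.
Solving: σ_0 = 84/5, σ_1 = -78/5, σ_2 = -42/5, σ_3 = 126/5.
On [0, 1], with S_0(x) = a_0 + b_0·x + c_0·x² + d_0·x³: c_0 = σ_0/2 = 42/5, d_0 = (σ_1 - σ_0)/(6h_0) = -27/5, b_0 = Δ_0 - h_0(2σ_0 + σ_1)/6 = 3.

-5.4000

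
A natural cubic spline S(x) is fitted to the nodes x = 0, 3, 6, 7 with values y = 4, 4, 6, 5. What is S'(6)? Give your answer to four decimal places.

-0.4943

Let M_i = S''(x_i). Step sizes h_i = 3, 3, 1; slopes of the chords Δ_i = (y_(i+1) - y_i)/h_i = 0, 2/3, -1.
  3·M_0 + 12·M_1 + 3·M_2 = 6(Δ_1 - Δ_0) = 4
  3·M_1 + 8·M_2 + 1·M_3 = 6(Δ_2 - Δ_1) = -10
Natural end conditions: M_0 = M_3 = 0.
Solving the tridiagonal system: M_0 = 0, M_1 = 62/87, M_2 = -44/29, M_3 = 0.
On [6, 7], S'(x) = b_2 + 2c_2·(x - 6) + 3d_2·(x - 6)² with b_2 = Δ_2 - h_2(2M_2 + M_3)/6 = -43/87, c_2 = M_2/2 = -22/29, d_2 = (M_3 - M_2)/(6h_2) = 22/87. So S'(6) = -43/87.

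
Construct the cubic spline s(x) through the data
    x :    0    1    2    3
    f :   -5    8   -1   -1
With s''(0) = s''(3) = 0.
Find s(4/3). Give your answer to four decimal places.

Write M_i for s''(x_i). With h_i = 1, 1, 1 and divided differences Δ_i = 13, -9, 0, the continuity of s' gives the tridiagonal system
  1·M_0 + 4·M_1 + 1·M_2 = 6(Δ_1 - Δ_0) = -132
  1·M_1 + 4·M_2 + 1·M_3 = 6(Δ_2 - Δ_1) = 54
Natural end conditions: M_0 = M_3 = 0.
Solving the tridiagonal system: M_0 = 0, M_1 = -194/5, M_2 = 116/5, M_3 = 0.
On [1, 2], s(x) = 8 + 1/15·(x - 1) - 97/5·(x - 1)² + 31/3·(x - 1)³.
With (x - 1) = 1/3: s(4/3) = 2531/405.

6.2494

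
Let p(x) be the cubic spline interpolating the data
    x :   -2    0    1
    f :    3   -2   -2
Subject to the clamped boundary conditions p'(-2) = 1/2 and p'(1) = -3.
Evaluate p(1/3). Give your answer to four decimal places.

-1.8272

With σ_i denoting the second derivative at x_i, h_i = 2, 1, and Δ_i = (y_(i+1) − y_i)/h_i = -5/2, 0:
  2·σ_0 + 6·σ_1 + 1·σ_2 = 6(Δ_1 - Δ_0) = 15
Clamped end conditions give two more equations: 2h_0·σ_0 + h_0·σ_1 = 6(Δ_0 - p'(-2)) = -18 and h_1·σ_1 + 2h_1·σ_2 = 6(p'(1) - Δ_1) = -18.
Solving: σ_0 = -49/6, σ_1 = 22/3, σ_2 = -38/3.
On [0, 1], p(x) = -2 - 1/3·x + 11/3·x² - 10/3·x³.
With x = 1/3: p(1/3) = -148/81.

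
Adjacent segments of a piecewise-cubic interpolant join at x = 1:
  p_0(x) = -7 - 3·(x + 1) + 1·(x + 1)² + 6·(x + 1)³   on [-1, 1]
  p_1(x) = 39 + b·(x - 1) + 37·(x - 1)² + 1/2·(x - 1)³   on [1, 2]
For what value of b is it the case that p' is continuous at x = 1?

p_0'(x) = -3 + 2·(x + 1) + 18·(x + 1)², so p_0'(1) = 73. On the right, p_1'(1) = b, so b = 73.

73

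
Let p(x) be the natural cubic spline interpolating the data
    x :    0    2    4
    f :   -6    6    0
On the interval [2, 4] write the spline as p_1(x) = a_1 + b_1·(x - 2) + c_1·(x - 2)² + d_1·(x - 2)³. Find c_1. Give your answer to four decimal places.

Let M_i = p''(x_i). Step sizes h_i = 2, 2; slopes of the chords Δ_i = (y_(i+1) - y_i)/h_i = 6, -3.
  2·M_0 + 8·M_1 + 2·M_2 = 6(Δ_1 - Δ_0) = -54
Natural end conditions: M_0 = M_2 = 0.
Forward elimination and back-substitution give M_0 = 0, M_1 = -27/4, M_2 = 0.
On [2, 4], with p_1(x) = a_1 + b_1·(x - 2) + c_1·(x - 2)² + d_1·(x - 2)³: c_1 = M_1/2 = -27/8, d_1 = (M_2 - M_1)/(6h_1) = 9/16, b_1 = Δ_1 - h_1(2M_1 + M_2)/6 = 3/2.

-3.3750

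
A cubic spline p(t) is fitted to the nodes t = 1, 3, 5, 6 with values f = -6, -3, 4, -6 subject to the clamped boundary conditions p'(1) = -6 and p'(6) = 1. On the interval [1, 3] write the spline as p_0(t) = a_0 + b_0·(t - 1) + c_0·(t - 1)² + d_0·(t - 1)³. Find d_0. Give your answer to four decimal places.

-0.3207

With M_i denoting the second derivative at x_i, h_i = 2, 2, 1, and Δ_i = (y_(i+1) − y_i)/h_i = 3/2, 7/2, -10:
  2·M_0 + 8·M_1 + 2·M_2 = 6(Δ_1 - Δ_0) = 12
  2·M_1 + 6·M_2 + 1·M_3 = 6(Δ_2 - Δ_1) = -81
Clamped end conditions give two more equations: 2h_0·M_0 + h_0·M_1 = 6(Δ_0 - p'(1)) = 45 and h_2·M_2 + 2h_2·M_3 = 6(p'(6) - Δ_2) = 66.
Solving the tridiagonal system: M_0 = 202/23, M_1 = 227/46, M_2 = -518/23, M_3 = 1018/23.
On [1, 3], with p_0(t) = a_0 + b_0·(t - 1) + c_0·(t - 1)² + d_0·(t - 1)³: c_0 = M_0/2 = 101/23, d_0 = (M_1 - M_0)/(6h_0) = -59/184, b_0 = Δ_0 - h_0(2M_0 + M_1)/6 = -6.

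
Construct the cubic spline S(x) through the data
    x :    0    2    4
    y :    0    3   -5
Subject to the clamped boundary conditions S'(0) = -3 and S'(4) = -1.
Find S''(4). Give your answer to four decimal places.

Put m_i = S'' at the i-th knot. Here h = (2, 2) and Δ = (3/2, -4), so the interior equations h_(i-1)·m_(i-1) + 2(h_(i-1)+h_i)·m_i + h_i·m_(i+1) = 6(Δ_i − Δ_(i-1)) read
  2·m_0 + 8·m_1 + 2·m_2 = 6(Δ_1 - Δ_0) = -33
Clamped end conditions give two more equations: 2h_0·m_0 + h_0·m_1 = 6(Δ_0 - S'(0)) = 27 and h_1·m_1 + 2h_1·m_2 = 6(S'(4) - Δ_1) = 18.
Forward elimination and back-substitution give m_0 = 91/8, m_1 = -37/4, m_2 = 73/8.

9.1250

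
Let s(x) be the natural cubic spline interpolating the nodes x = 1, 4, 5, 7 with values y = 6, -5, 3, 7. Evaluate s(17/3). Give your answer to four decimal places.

6.2141

Write M_i for s''(x_i). With h_i = 3, 1, 2 and divided differences Δ_i = -11/3, 8, 2, the continuity of s' gives the tridiagonal system
  3·M_0 + 8·M_1 + 1·M_2 = 6(Δ_1 - Δ_0) = 70
  1·M_1 + 6·M_2 + 2·M_3 = 6(Δ_2 - Δ_1) = -36
Natural end conditions: M_0 = M_3 = 0.
Hence M_0 = 0, M_1 = 456/47, M_2 = -358/47, M_3 = 0.
On [5, 7], s(x) = 3 + 998/141·(x - 5) - 179/47·(x - 5)² + 179/282·(x - 5)³.
With (x - 5) = 2/3: s(17/3) = 23657/3807.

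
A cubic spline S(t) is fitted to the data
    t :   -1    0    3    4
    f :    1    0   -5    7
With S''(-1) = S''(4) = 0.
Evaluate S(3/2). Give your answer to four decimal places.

-6.4886

Write M_i for S''(x_i). With h_i = 1, 3, 1 and divided differences Δ_i = -1, -5/3, 12, the continuity of S' gives the tridiagonal system
  1·M_0 + 8·M_1 + 3·M_2 = 6(Δ_1 - Δ_0) = -4
  3·M_1 + 8·M_2 + 1·M_3 = 6(Δ_2 - Δ_1) = 82
Natural end conditions: M_0 = M_3 = 0.
Forward elimination and back-substitution give M_0 = 0, M_1 = -278/55, M_2 = 668/55, M_3 = 0.
On [0, 3], S(t) = 0 - 443/165·t - 139/55·t² + 43/45·t³.
With t = 3/2: S(3/2) = -571/88.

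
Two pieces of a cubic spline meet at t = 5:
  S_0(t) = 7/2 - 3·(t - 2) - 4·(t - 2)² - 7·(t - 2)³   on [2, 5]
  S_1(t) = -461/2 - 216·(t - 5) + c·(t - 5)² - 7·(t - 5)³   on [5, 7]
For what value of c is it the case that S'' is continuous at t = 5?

-67

S_0''(t) = -8 - 42·(t - 2), so S_0''(5) = -134. On the right, S_1''(5) = 2c, so c = -67.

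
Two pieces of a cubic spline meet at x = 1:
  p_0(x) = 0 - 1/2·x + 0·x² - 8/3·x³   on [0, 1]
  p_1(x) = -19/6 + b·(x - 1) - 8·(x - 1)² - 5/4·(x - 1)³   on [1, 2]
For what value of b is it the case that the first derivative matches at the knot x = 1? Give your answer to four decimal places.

p_0'(x) = -1/2 + 0·x - 8·x², so p_0'(1) = -17/2. On the right, p_1'(1) = b, so b = -17/2.

-8.5000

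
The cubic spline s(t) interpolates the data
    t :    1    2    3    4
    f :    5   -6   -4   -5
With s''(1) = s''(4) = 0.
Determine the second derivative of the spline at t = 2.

Let σ_i = s''(x_i). Step sizes h_i = 1, 1, 1; slopes of the chords Δ_i = (y_(i+1) - y_i)/h_i = -11, 2, -1.
  1·σ_0 + 4·σ_1 + 1·σ_2 = 6(Δ_1 - Δ_0) = 78
  1·σ_1 + 4·σ_2 + 1·σ_3 = 6(Δ_2 - Δ_1) = -18
Natural end conditions: σ_0 = σ_3 = 0.
Hence σ_0 = 0, σ_1 = 22, σ_2 = -10, σ_3 = 0.

22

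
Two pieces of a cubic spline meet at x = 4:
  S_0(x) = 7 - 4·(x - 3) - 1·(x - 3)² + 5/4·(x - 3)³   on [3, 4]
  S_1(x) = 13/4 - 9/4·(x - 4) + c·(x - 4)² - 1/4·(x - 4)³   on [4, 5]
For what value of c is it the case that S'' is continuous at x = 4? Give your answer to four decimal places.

S_0''(x) = -2 + 15/2·(x - 3), so S_0''(4) = 11/2. On the right, S_1''(4) = 2c, so c = 11/4.

2.7500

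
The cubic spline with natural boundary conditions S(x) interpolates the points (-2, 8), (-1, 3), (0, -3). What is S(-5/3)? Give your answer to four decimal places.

6.4074

With M_i denoting the second derivative at x_i, h_i = 1, 1, and Δ_i = (y_(i+1) − y_i)/h_i = -5, -6:
  1·M_0 + 4·M_1 + 1·M_2 = 6(Δ_1 - Δ_0) = -6
Natural end conditions: M_0 = M_2 = 0.
Forward elimination and back-substitution give M_0 = 0, M_1 = -3/2, M_2 = 0.
On [-2, -1], S(x) = 8 - 19/4·(x + 2) + 0·(x + 2)² - 1/4·(x + 2)³.
With (x + 2) = 1/3: S(-5/3) = 173/27.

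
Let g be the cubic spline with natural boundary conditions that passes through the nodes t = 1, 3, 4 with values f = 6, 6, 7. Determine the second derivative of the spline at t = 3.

1

Put M_i = g'' at the i-th knot. Here h = (2, 1) and Δ = (0, 1), so the interior equations h_(i-1)·M_(i-1) + 2(h_(i-1)+h_i)·M_i + h_i·M_(i+1) = 6(Δ_i − Δ_(i-1)) read
  2·M_0 + 6·M_1 + 1·M_2 = 6(Δ_1 - Δ_0) = 6
Natural end conditions: M_0 = M_2 = 0.
Solving: M_0 = 0, M_1 = 1, M_2 = 0.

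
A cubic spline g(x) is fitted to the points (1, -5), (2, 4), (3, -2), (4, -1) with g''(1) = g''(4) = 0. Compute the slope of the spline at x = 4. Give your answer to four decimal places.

3.8667

Write M_i for g''(x_i). With h_i = 1, 1, 1 and divided differences Δ_i = 9, -6, 1, the continuity of g' gives the tridiagonal system
  1·M_0 + 4·M_1 + 1·M_2 = 6(Δ_1 - Δ_0) = -90
  1·M_1 + 4·M_2 + 1·M_3 = 6(Δ_2 - Δ_1) = 42
Natural end conditions: M_0 = M_3 = 0.
Solving: M_0 = 0, M_1 = -134/5, M_2 = 86/5, M_3 = 0.
On [3, 4], g'(x) = b_2 + 2c_2·(x - 3) + 3d_2·(x - 3)² with b_2 = Δ_2 - h_2(2M_2 + M_3)/6 = -71/15, c_2 = M_2/2 = 43/5, d_2 = (M_3 - M_2)/(6h_2) = -43/15. So g'(4) = 58/15.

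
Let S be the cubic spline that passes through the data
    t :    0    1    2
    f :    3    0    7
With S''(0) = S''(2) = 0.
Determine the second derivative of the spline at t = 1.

With M_i denoting the second derivative at x_i, h_i = 1, 1, and Δ_i = (y_(i+1) − y_i)/h_i = -3, 7:
  1·M_0 + 4·M_1 + 1·M_2 = 6(Δ_1 - Δ_0) = 60
Natural end conditions: M_0 = M_2 = 0.
Solving: M_0 = 0, M_1 = 15, M_2 = 0.

15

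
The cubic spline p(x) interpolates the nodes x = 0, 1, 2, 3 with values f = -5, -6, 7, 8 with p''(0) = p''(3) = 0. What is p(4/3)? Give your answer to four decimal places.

Write M_i for p''(x_i). With h_i = 1, 1, 1 and divided differences Δ_i = -1, 13, 1, the continuity of p' gives the tridiagonal system
  1·M_0 + 4·M_1 + 1·M_2 = 6(Δ_1 - Δ_0) = 84
  1·M_1 + 4·M_2 + 1·M_3 = 6(Δ_2 - Δ_1) = -72
Natural end conditions: M_0 = M_3 = 0.
Hence M_0 = 0, M_1 = 136/5, M_2 = -124/5, M_3 = 0.
On [1, 2], p(x) = -6 + 121/15·(x - 1) + 68/5·(x - 1)² - 26/3·(x - 1)³.
With (x - 1) = 1/3: p(4/3) = -859/405.

-2.1210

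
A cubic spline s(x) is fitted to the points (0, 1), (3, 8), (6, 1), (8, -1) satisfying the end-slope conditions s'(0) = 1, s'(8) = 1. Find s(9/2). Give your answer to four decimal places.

5.6645

With σ_i denoting the second derivative at x_i, h_i = 3, 3, 2, and Δ_i = (y_(i+1) − y_i)/h_i = 7/3, -7/3, -1:
  3·σ_0 + 12·σ_1 + 3·σ_2 = 6(Δ_1 - Δ_0) = -28
  3·σ_1 + 10·σ_2 + 2·σ_3 = 6(Δ_2 - Δ_1) = 8
Clamped end conditions give two more equations: 2h_0·σ_0 + h_0·σ_1 = 6(Δ_0 - s'(0)) = 8 and h_2·σ_2 + 2h_2·σ_3 = 6(s'(8) - Δ_2) = 12.
Hence σ_0 = 58/19, σ_1 = -196/57, σ_2 = 26/19, σ_3 = 44/19.
On [3, 6], s(x) = 8 + 8/19·(x - 3) - 98/57·(x - 3)² + 137/513·(x - 3)³.
With (x - 3) = 3/2: s(9/2) = 861/152.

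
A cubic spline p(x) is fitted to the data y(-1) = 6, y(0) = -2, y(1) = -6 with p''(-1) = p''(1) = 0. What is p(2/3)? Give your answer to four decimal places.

-4.9630

Write M_i for p''(x_i). With h_i = 1, 1 and divided differences Δ_i = -8, -4, the continuity of p' gives the tridiagonal system
  1·M_0 + 4·M_1 + 1·M_2 = 6(Δ_1 - Δ_0) = 24
Natural end conditions: M_0 = M_2 = 0.
Hence M_0 = 0, M_1 = 6, M_2 = 0.
On [0, 1], p(x) = -2 - 6·x + 3·x² - 1·x³.
With x = 2/3: p(2/3) = -134/27.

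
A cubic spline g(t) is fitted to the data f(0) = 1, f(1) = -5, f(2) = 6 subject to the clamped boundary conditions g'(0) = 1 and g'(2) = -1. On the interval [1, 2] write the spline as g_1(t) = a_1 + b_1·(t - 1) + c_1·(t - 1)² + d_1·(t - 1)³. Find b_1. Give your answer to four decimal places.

Let M_i = g''(x_i). Step sizes h_i = 1, 1; slopes of the chords Δ_i = (y_(i+1) - y_i)/h_i = -6, 11.
  1·M_0 + 4·M_1 + 1·M_2 = 6(Δ_1 - Δ_0) = 102
Clamped end conditions give two more equations: 2h_0·M_0 + h_0·M_1 = 6(Δ_0 - g'(0)) = -42 and h_1·M_1 + 2h_1·M_2 = 6(g'(2) - Δ_1) = -72.
Solving the tridiagonal system: M_0 = -95/2, M_1 = 53, M_2 = -125/2.
On [1, 2], with g_1(t) = a_1 + b_1·(t - 1) + c_1·(t - 1)² + d_1·(t - 1)³: c_1 = M_1/2 = 53/2, d_1 = (M_2 - M_1)/(6h_1) = -77/4, b_1 = Δ_1 - h_1(2M_1 + M_2)/6 = 15/4.

3.7500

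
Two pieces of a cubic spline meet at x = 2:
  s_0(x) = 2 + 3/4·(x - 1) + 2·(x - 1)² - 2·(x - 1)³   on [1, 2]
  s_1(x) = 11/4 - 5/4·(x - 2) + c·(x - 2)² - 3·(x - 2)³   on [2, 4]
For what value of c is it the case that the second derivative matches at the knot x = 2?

-4

s_0''(x) = 4 - 12·(x - 1), so s_0''(2) = -8. On the right, s_1''(2) = 2c, so c = -4.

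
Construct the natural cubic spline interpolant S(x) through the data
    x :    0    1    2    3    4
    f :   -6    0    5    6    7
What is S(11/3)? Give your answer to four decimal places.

6.5873

Let M_i = S''(x_i). Step sizes h_i = 1, 1, 1, 1; slopes of the chords Δ_i = (y_(i+1) - y_i)/h_i = 6, 5, 1, 1.
  1·M_0 + 4·M_1 + 1·M_2 = 6(Δ_1 - Δ_0) = -6
  1·M_1 + 4·M_2 + 1·M_3 = 6(Δ_2 - Δ_1) = -24
  1·M_2 + 4·M_3 + 1·M_4 = 6(Δ_3 - Δ_2) = 0
Natural end conditions: M_0 = M_4 = 0.
Hence M_0 = 0, M_1 = 3/28, M_2 = -45/7, M_3 = 45/28, M_4 = 0.
On [3, 4], S(x) = 6 + 13/28·(x - 3) + 45/56·(x - 3)² - 15/56·(x - 3)³.
With (x - 3) = 2/3: S(11/3) = 415/63.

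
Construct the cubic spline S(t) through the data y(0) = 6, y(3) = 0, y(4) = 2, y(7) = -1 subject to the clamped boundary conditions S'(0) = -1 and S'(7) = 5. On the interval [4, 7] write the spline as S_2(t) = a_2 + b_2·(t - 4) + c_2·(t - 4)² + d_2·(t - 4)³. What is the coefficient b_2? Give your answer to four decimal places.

With M_i denoting the second derivative at x_i, h_i = 3, 1, 3, and Δ_i = (y_(i+1) − y_i)/h_i = -2, 2, -1:
  3·M_0 + 8·M_1 + 1·M_2 = 6(Δ_1 - Δ_0) = 24
  1·M_1 + 8·M_2 + 3·M_3 = 6(Δ_2 - Δ_1) = -18
Clamped end conditions give two more equations: 2h_0·M_0 + h_0·M_1 = 6(Δ_0 - S'(0)) = -6 and h_2·M_2 + 2h_2·M_3 = 6(S'(7) - Δ_2) = 36.
Solving the tridiagonal system: M_0 = -196/55, M_1 = 282/55, M_2 = -348/55, M_3 = 504/55.
On [4, 7], with S_2(t) = a_2 + b_2·(t - 4) + c_2·(t - 4)² + d_2·(t - 4)³: c_2 = M_2/2 = -174/55, d_2 = (M_3 - M_2)/(6h_2) = 142/165, b_2 = Δ_2 - h_2(2M_2 + M_3)/6 = 41/55.

0.7455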